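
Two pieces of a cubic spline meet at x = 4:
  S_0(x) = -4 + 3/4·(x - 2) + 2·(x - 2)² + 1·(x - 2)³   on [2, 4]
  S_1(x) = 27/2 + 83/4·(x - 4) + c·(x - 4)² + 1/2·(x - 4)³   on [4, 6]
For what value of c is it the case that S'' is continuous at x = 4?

8

S_0''(x) = 4 + 6·(x - 2), so S_0''(4) = 16. On the right, S_1''(4) = 2c, so c = 8.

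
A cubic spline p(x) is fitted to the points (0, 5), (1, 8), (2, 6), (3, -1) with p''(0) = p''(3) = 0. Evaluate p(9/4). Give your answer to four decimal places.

Put M_i = p'' at the i-th knot. Here h = (1, 1, 1) and Δ = (3, -2, -7), so the interior equations h_(i-1)·M_(i-1) + 2(h_(i-1)+h_i)·M_i + h_i·M_(i+1) = 6(Δ_i − Δ_(i-1)) read
  1·M_0 + 4·M_1 + 1·M_2 = 6(Δ_1 - Δ_0) = -30
  1·M_1 + 4·M_2 + 1·M_3 = 6(Δ_2 - Δ_1) = -30
Natural end conditions: M_0 = M_3 = 0.
Solving the tridiagonal system: M_0 = 0, M_1 = -6, M_2 = -6, M_3 = 0.
On [2, 3], p(x) = 6 - 5·(x - 2) - 3·(x - 2)² + 1·(x - 2)³.
With (x - 2) = 1/4: p(9/4) = 293/64.

4.5781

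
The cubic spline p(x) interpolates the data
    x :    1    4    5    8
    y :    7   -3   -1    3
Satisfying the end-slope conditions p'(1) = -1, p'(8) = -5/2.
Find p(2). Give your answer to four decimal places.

Put σ_i = p'' at the i-th knot. Here h = (3, 1, 3) and Δ = (-10/3, 2, 4/3), so the interior equations h_(i-1)·σ_(i-1) + 2(h_(i-1)+h_i)·σ_i + h_i·σ_(i+1) = 6(Δ_i − Δ_(i-1)) read
  3·σ_0 + 8·σ_1 + 1·σ_2 = 6(Δ_1 - Δ_0) = 32
  1·σ_1 + 8·σ_2 + 3·σ_3 = 6(Δ_2 - Δ_1) = -4
Clamped end conditions give two more equations: 2h_0·σ_0 + h_0·σ_1 = 6(Δ_0 - p'(1)) = -14 and h_2·σ_2 + 2h_2·σ_3 = 6(p'(8) - Δ_2) = -23.
Solving the tridiagonal system: σ_0 = -877/165, σ_1 = 328/55, σ_2 = 13/55, σ_3 = -652/165.
On [1, 4], p(x) = 7 - 1·(x - 1) - 877/330·(x - 1)² + 1861/2970·(x - 1)³.
With (x - 1) = 1: p(2) = 5894/1485.

3.9690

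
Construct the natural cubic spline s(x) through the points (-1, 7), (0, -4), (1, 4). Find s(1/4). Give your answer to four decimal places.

Write M_i for s''(x_i). With h_i = 1, 1 and divided differences Δ_i = -11, 8, the continuity of s' gives the tridiagonal system
  1·M_0 + 4·M_1 + 1·M_2 = 6(Δ_1 - Δ_0) = 114
Natural end conditions: M_0 = M_2 = 0.
Solving: M_0 = 0, M_1 = 57/2, M_2 = 0.
On [0, 1], s(x) = -4 - 3/2·x + 57/4·x² - 19/4·x³.
With x = 1/4: s(1/4) = -911/256.

-3.5586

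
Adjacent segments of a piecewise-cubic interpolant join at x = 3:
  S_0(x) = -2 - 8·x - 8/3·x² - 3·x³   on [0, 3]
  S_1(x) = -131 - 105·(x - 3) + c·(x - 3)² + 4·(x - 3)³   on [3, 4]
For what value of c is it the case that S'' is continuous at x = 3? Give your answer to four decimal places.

S_0''(x) = -16/3 - 18·x, so S_0''(3) = -178/3. On the right, S_1''(3) = 2c, so c = -89/3.

-29.6667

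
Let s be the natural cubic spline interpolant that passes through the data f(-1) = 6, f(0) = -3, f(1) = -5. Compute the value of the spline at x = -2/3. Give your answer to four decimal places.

With M_i denoting the second derivative at x_i, h_i = 1, 1, and Δ_i = (y_(i+1) − y_i)/h_i = -9, -2:
  1·M_0 + 4·M_1 + 1·M_2 = 6(Δ_1 - Δ_0) = 42
Natural end conditions: M_0 = M_2 = 0.
Hence M_0 = 0, M_1 = 21/2, M_2 = 0.
On [-1, 0], s(x) = 6 - 43/4·(x + 1) + 0·(x + 1)² + 7/4·(x + 1)³.
With (x + 1) = 1/3: s(-2/3) = 67/27.

2.4815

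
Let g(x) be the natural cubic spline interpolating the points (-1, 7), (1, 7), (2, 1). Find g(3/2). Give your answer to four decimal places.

4.3750

Put m_i = g'' at the i-th knot. Here h = (2, 1) and Δ = (0, -6), so the interior equations h_(i-1)·m_(i-1) + 2(h_(i-1)+h_i)·m_i + h_i·m_(i+1) = 6(Δ_i − Δ_(i-1)) read
  2·m_0 + 6·m_1 + 1·m_2 = 6(Δ_1 - Δ_0) = -36
Natural end conditions: m_0 = m_2 = 0.
Forward elimination and back-substitution give m_0 = 0, m_1 = -6, m_2 = 0.
On [1, 2], g(x) = 7 - 4·(x - 1) - 3·(x - 1)² + 1·(x - 1)³.
With (x - 1) = 1/2: g(3/2) = 35/8.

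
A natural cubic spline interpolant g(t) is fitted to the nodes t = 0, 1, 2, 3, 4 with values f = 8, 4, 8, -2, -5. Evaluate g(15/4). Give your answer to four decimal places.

Let M_i = g''(x_i). Step sizes h_i = 1, 1, 1, 1; slopes of the chords Δ_i = (y_(i+1) - y_i)/h_i = -4, 4, -10, -3.
  1·M_0 + 4·M_1 + 1·M_2 = 6(Δ_1 - Δ_0) = 48
  1·M_1 + 4·M_2 + 1·M_3 = 6(Δ_2 - Δ_1) = -84
  1·M_2 + 4·M_3 + 1·M_4 = 6(Δ_3 - Δ_2) = 42
Natural end conditions: M_0 = M_4 = 0.
Hence M_0 = 0, M_1 = 549/28, M_2 = -213/7, M_3 = 507/28, M_4 = 0.
On [3, 4], g(t) = -2 - 253/28·(t - 3) + 507/56·(t - 3)² - 169/56·(t - 3)³.
With (t - 3) = 3/4: g(15/4) = -17767/3584.

-4.9573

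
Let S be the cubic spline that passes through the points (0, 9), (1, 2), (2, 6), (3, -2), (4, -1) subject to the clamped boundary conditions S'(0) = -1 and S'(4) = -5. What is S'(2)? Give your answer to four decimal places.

-1.7143

Write M_i for S''(x_i). With h_i = 1, 1, 1, 1 and divided differences Δ_i = -7, 4, -8, 1, the continuity of S' gives the tridiagonal system
  1·M_0 + 4·M_1 + 1·M_2 = 6(Δ_1 - Δ_0) = 66
  1·M_1 + 4·M_2 + 1·M_3 = 6(Δ_2 - Δ_1) = -72
  1·M_2 + 4·M_3 + 1·M_4 = 6(Δ_3 - Δ_2) = 54
Clamped end conditions give two more equations: 2h_0·M_0 + h_0·M_1 = 6(Δ_0 - S'(0)) = -36 and h_3·M_3 + 2h_3·M_4 = 6(S'(4) - Δ_3) = -36.
Solving: M_0 = -244/7, M_1 = 236/7, M_2 = -34, M_3 = 212/7, M_4 = -232/7.
On [2, 3], S'(t) = b_2 + 2c_2·(t - 2) + 3d_2·(t - 2)² with b_2 = Δ_2 - h_2(2M_2 + M_3)/6 = -12/7, c_2 = M_2/2 = -17, d_2 = (M_3 - M_2)/(6h_2) = 75/7. So S'(2) = -12/7.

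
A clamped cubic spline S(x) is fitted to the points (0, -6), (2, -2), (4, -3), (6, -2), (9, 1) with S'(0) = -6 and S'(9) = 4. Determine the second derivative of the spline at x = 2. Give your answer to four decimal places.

Write M_i for S''(x_i). With h_i = 2, 2, 2, 3 and divided differences Δ_i = 2, -1/2, 1/2, 1, the continuity of S' gives the tridiagonal system
  2·M_0 + 8·M_1 + 2·M_2 = 6(Δ_1 - Δ_0) = -15
  2·M_1 + 8·M_2 + 2·M_3 = 6(Δ_2 - Δ_1) = 6
  2·M_2 + 10·M_3 + 3·M_4 = 6(Δ_3 - Δ_2) = 3
Clamped end conditions give two more equations: 2h_0·M_0 + h_0·M_1 = 6(Δ_0 - S'(0)) = 48 and h_3·M_3 + 2h_3·M_4 = 6(S'(9) - Δ_3) = 18.
Hence M_0 = 91/6, M_1 = -19/3, M_2 = 8/3, M_3 = -4/3, M_4 = 11/3.

-6.3333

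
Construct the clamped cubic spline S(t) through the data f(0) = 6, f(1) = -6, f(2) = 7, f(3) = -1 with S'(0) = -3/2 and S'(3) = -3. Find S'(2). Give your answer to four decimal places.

Put M_i = S'' at the i-th knot. Here h = (1, 1, 1) and Δ = (-12, 13, -8), so the interior equations h_(i-1)·M_(i-1) + 2(h_(i-1)+h_i)·M_i + h_i·M_(i+1) = 6(Δ_i − Δ_(i-1)) read
  1·M_0 + 4·M_1 + 1·M_2 = 6(Δ_1 - Δ_0) = 150
  1·M_1 + 4·M_2 + 1·M_3 = 6(Δ_2 - Δ_1) = -126
Clamped end conditions give two more equations: 2h_0·M_0 + h_0·M_1 = 6(Δ_0 - S'(0)) = -63 and h_2·M_2 + 2h_2·M_3 = 6(S'(3) - Δ_2) = 30.
Hence M_0 = -66, M_1 = 69, M_2 = -60, M_3 = 45.
On [2, 3], S'(t) = b_2 + 2c_2·(t - 2) + 3d_2·(t - 2)² with b_2 = Δ_2 - h_2(2M_2 + M_3)/6 = 9/2, c_2 = M_2/2 = -30, d_2 = (M_3 - M_2)/(6h_2) = 35/2. So S'(2) = 9/2.

4.5000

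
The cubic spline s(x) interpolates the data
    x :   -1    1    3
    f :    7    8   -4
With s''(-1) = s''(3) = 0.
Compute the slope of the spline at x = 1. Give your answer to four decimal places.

Write M_i for s''(x_i). With h_i = 2, 2 and divided differences Δ_i = 1/2, -6, the continuity of s' gives the tridiagonal system
  2·M_0 + 8·M_1 + 2·M_2 = 6(Δ_1 - Δ_0) = -39
Natural end conditions: M_0 = M_2 = 0.
Forward elimination and back-substitution give M_0 = 0, M_1 = -39/8, M_2 = 0.
On [1, 3], s'(x) = b_1 + 2c_1·(x - 1) + 3d_1·(x - 1)² with b_1 = Δ_1 - h_1(2M_1 + M_2)/6 = -11/4, c_1 = M_1/2 = -39/16, d_1 = (M_2 - M_1)/(6h_1) = 13/32. So s'(1) = -11/4.

-2.7500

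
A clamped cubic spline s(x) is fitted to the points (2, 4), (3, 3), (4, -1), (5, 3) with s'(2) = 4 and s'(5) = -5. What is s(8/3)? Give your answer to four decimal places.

Let M_i = s''(x_i). Step sizes h_i = 1, 1, 1; slopes of the chords Δ_i = (y_(i+1) - y_i)/h_i = -1, -4, 4.
  1·M_0 + 4·M_1 + 1·M_2 = 6(Δ_1 - Δ_0) = -18
  1·M_1 + 4·M_2 + 1·M_3 = 6(Δ_2 - Δ_1) = 48
Clamped end conditions give two more equations: 2h_0·M_0 + h_0·M_1 = 6(Δ_0 - s'(2)) = -30 and h_2·M_2 + 2h_2·M_3 = 6(s'(5) - Δ_2) = -54.
Solving: M_0 = -56/5, M_1 = -38/5, M_2 = 118/5, M_3 = -194/5.
On [2, 3], s(x) = 4 + 4·(x - 2) - 28/5·(x - 2)² + 3/5·(x - 2)³.
With (x - 2) = 2/3: s(8/3) = 196/45.

4.3556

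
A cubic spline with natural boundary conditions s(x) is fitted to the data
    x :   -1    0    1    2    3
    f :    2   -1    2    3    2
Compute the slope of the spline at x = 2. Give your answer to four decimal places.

-0.4286

Write M_i for s''(x_i). With h_i = 1, 1, 1, 1 and divided differences Δ_i = -3, 3, 1, -1, the continuity of s' gives the tridiagonal system
  1·M_0 + 4·M_1 + 1·M_2 = 6(Δ_1 - Δ_0) = 36
  1·M_1 + 4·M_2 + 1·M_3 = 6(Δ_2 - Δ_1) = -12
  1·M_2 + 4·M_3 + 1·M_4 = 6(Δ_3 - Δ_2) = -12
Natural end conditions: M_0 = M_4 = 0.
Forward elimination and back-substitution give M_0 = 0, M_1 = 72/7, M_2 = -36/7, M_3 = -12/7, M_4 = 0.
On [2, 3], s'(x) = b_3 + 2c_3·(x - 2) + 3d_3·(x - 2)² with b_3 = Δ_3 - h_3(2M_3 + M_4)/6 = -3/7, c_3 = M_3/2 = -6/7, d_3 = (M_4 - M_3)/(6h_3) = 2/7. So s'(2) = -3/7.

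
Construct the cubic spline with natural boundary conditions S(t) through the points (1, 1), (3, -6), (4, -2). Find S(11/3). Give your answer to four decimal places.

Put M_i = S'' at the i-th knot. Here h = (2, 1) and Δ = (-7/2, 4), so the interior equations h_(i-1)·M_(i-1) + 2(h_(i-1)+h_i)·M_i + h_i·M_(i+1) = 6(Δ_i − Δ_(i-1)) read
  2·M_0 + 6·M_1 + 1·M_2 = 6(Δ_1 - Δ_0) = 45
Natural end conditions: M_0 = M_2 = 0.
Solving the tridiagonal system: M_0 = 0, M_1 = 15/2, M_2 = 0.
On [3, 4], S(t) = -6 + 3/2·(t - 3) + 15/4·(t - 3)² - 5/4·(t - 3)³.
With (t - 3) = 2/3: S(11/3) = -100/27.

-3.7037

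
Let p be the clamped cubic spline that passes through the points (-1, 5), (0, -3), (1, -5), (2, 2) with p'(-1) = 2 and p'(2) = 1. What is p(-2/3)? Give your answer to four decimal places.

Put m_i = p'' at the i-th knot. Here h = (1, 1, 1) and Δ = (-8, -2, 7), so the interior equations h_(i-1)·m_(i-1) + 2(h_(i-1)+h_i)·m_i + h_i·m_(i+1) = 6(Δ_i − Δ_(i-1)) read
  1·m_0 + 4·m_1 + 1·m_2 = 6(Δ_1 - Δ_0) = 36
  1·m_1 + 4·m_2 + 1·m_3 = 6(Δ_2 - Δ_1) = 54
Clamped end conditions give two more equations: 2h_0·m_0 + h_0·m_1 = 6(Δ_0 - p'(-1)) = -60 and h_2·m_2 + 2h_2·m_3 = 6(p'(2) - Δ_2) = -36.
Solving the tridiagonal system: m_0 = -556/15, m_1 = 212/15, m_2 = 248/15, m_3 = -394/15.
On [-1, 0], p(x) = 5 + 2·(x + 1) - 278/15·(x + 1)² + 128/15·(x + 1)³.
With (x + 1) = 1/3: p(-2/3) = 1589/405.

3.9235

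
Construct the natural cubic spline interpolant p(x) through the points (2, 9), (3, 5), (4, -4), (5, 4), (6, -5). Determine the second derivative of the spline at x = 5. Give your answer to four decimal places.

Let M_i = p''(x_i). Step sizes h_i = 1, 1, 1, 1; slopes of the chords Δ_i = (y_(i+1) - y_i)/h_i = -4, -9, 8, -9.
  1·M_0 + 4·M_1 + 1·M_2 = 6(Δ_1 - Δ_0) = -30
  1·M_1 + 4·M_2 + 1·M_3 = 6(Δ_2 - Δ_1) = 102
  1·M_2 + 4·M_3 + 1·M_4 = 6(Δ_3 - Δ_2) = -102
Natural end conditions: M_0 = M_4 = 0.
Solving the tridiagonal system: M_0 = 0, M_1 = -120/7, M_2 = 270/7, M_3 = -246/7, M_4 = 0.

-35.1429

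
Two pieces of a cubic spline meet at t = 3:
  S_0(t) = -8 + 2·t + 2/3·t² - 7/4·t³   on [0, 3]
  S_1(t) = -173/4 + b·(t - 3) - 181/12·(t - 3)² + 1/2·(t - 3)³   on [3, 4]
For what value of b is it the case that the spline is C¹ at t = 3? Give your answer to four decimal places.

-41.2500

S_0'(t) = 2 + 4/3·t - 21/4·t², so S_0'(3) = -165/4. On the right, S_1'(3) = b, so b = -165/4.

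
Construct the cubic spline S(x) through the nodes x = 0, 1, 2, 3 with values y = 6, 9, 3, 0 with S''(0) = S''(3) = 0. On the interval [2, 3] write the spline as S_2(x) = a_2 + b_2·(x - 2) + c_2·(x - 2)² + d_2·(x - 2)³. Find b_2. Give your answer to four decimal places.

-5.8000

Let σ_i = S''(x_i). Step sizes h_i = 1, 1, 1; slopes of the chords Δ_i = (y_(i+1) - y_i)/h_i = 3, -6, -3.
  1·σ_0 + 4·σ_1 + 1·σ_2 = 6(Δ_1 - Δ_0) = -54
  1·σ_1 + 4·σ_2 + 1·σ_3 = 6(Δ_2 - Δ_1) = 18
Natural end conditions: σ_0 = σ_3 = 0.
Hence σ_0 = 0, σ_1 = -78/5, σ_2 = 42/5, σ_3 = 0.
On [2, 3], with S_2(x) = a_2 + b_2·(x - 2) + c_2·(x - 2)² + d_2·(x - 2)³: c_2 = σ_2/2 = 21/5, d_2 = (σ_3 - σ_2)/(6h_2) = -7/5, b_2 = Δ_2 - h_2(2σ_2 + σ_3)/6 = -29/5.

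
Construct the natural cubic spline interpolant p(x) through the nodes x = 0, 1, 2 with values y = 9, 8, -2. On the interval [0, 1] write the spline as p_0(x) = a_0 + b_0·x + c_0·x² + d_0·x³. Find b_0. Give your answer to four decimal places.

Let M_i = p''(x_i). Step sizes h_i = 1, 1; slopes of the chords Δ_i = (y_(i+1) - y_i)/h_i = -1, -10.
  1·M_0 + 4·M_1 + 1·M_2 = 6(Δ_1 - Δ_0) = -54
Natural end conditions: M_0 = M_2 = 0.
Hence M_0 = 0, M_1 = -27/2, M_2 = 0.
On [0, 1], with p_0(x) = a_0 + b_0·x + c_0·x² + d_0·x³: c_0 = M_0/2 = 0, d_0 = (M_1 - M_0)/(6h_0) = -9/4, b_0 = Δ_0 - h_0(2M_0 + M_1)/6 = 5/4.

1.2500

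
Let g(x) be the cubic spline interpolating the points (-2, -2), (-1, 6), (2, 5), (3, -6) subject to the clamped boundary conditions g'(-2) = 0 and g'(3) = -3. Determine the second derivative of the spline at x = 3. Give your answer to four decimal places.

28.6349

Write M_i for g''(x_i). With h_i = 1, 3, 1 and divided differences Δ_i = 8, -1/3, -11, the continuity of g' gives the tridiagonal system
  1·M_0 + 8·M_1 + 3·M_2 = 6(Δ_1 - Δ_0) = -50
  3·M_1 + 8·M_2 + 1·M_3 = 6(Δ_2 - Δ_1) = -64
Clamped end conditions give two more equations: 2h_0·M_0 + h_0·M_1 = 6(Δ_0 - g'(-2)) = 48 and h_2·M_2 + 2h_2·M_3 = 6(g'(3) - Δ_2) = 48.
Hence M_0 = 1706/63, M_1 = -388/63, M_2 = -584/63, M_3 = 1804/63.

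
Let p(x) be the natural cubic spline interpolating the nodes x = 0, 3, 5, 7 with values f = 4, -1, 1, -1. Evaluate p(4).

0

With m_i denoting the second derivative at x_i, h_i = 3, 2, 2, and Δ_i = (y_(i+1) − y_i)/h_i = -5/3, 1, -1:
  3·m_0 + 10·m_1 + 2·m_2 = 6(Δ_1 - Δ_0) = 16
  2·m_1 + 8·m_2 + 2·m_3 = 6(Δ_2 - Δ_1) = -12
Natural end conditions: m_0 = m_3 = 0.
Forward elimination and back-substitution give m_0 = 0, m_1 = 2, m_2 = -2, m_3 = 0.
On [3, 5], p(x) = -1 + 1/3·(x - 3) + 1·(x - 3)² - 1/3·(x - 3)³.
With (x - 3) = 1: p(4) = 0.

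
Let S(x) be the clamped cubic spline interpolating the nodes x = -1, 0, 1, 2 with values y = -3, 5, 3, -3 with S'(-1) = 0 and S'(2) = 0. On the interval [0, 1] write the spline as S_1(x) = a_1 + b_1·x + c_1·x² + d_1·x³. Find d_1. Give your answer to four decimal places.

2.8000

Let σ_i = S''(x_i). Step sizes h_i = 1, 1, 1; slopes of the chords Δ_i = (y_(i+1) - y_i)/h_i = 8, -2, -6.
  1·σ_0 + 4·σ_1 + 1·σ_2 = 6(Δ_1 - Δ_0) = -60
  1·σ_1 + 4·σ_2 + 1·σ_3 = 6(Δ_2 - Δ_1) = -24
Clamped end conditions give two more equations: 2h_0·σ_0 + h_0·σ_1 = 6(Δ_0 - S'(-1)) = 48 and h_2·σ_2 + 2h_2·σ_3 = 6(S'(2) - Δ_2) = 36.
Solving the tridiagonal system: σ_0 = 176/5, σ_1 = -112/5, σ_2 = -28/5, σ_3 = 104/5.
On [0, 1], with S_1(x) = a_1 + b_1·x + c_1·x² + d_1·x³: c_1 = σ_1/2 = -56/5, d_1 = (σ_2 - σ_1)/(6h_1) = 14/5, b_1 = Δ_1 - h_1(2σ_1 + σ_2)/6 = 32/5.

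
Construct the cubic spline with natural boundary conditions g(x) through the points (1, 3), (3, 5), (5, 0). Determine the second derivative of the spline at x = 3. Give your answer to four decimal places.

-2.6250

With M_i denoting the second derivative at x_i, h_i = 2, 2, and Δ_i = (y_(i+1) − y_i)/h_i = 1, -5/2:
  2·M_0 + 8·M_1 + 2·M_2 = 6(Δ_1 - Δ_0) = -21
Natural end conditions: M_0 = M_2 = 0.
Forward elimination and back-substitution give M_0 = 0, M_1 = -21/8, M_2 = 0.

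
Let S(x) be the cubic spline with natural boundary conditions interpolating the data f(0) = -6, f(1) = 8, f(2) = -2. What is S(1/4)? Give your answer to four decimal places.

With m_i denoting the second derivative at x_i, h_i = 1, 1, and Δ_i = (y_(i+1) − y_i)/h_i = 14, -10:
  1·m_0 + 4·m_1 + 1·m_2 = 6(Δ_1 - Δ_0) = -144
Natural end conditions: m_0 = m_2 = 0.
Solving: m_0 = 0, m_1 = -36, m_2 = 0.
On [0, 1], S(x) = -6 + 20·x + 0·x² - 6·x³.
With x = 1/4: S(1/4) = -35/32.

-1.0938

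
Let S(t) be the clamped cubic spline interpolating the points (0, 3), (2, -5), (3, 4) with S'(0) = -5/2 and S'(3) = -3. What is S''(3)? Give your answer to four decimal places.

With M_i denoting the second derivative at x_i, h_i = 2, 1, and Δ_i = (y_(i+1) − y_i)/h_i = -4, 9:
  2·M_0 + 6·M_1 + 1·M_2 = 6(Δ_1 - Δ_0) = 78
Clamped end conditions give two more equations: 2h_0·M_0 + h_0·M_1 = 6(Δ_0 - S'(0)) = -9 and h_1·M_1 + 2h_1·M_2 = 6(S'(3) - Δ_1) = -72.
Forward elimination and back-substitution give M_0 = -185/12, M_1 = 79/3, M_2 = -295/6.

-49.1667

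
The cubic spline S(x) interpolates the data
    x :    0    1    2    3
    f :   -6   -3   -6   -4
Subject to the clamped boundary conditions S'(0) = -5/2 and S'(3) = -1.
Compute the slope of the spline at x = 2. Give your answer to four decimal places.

-0.7000

Let m_i = S''(x_i). Step sizes h_i = 1, 1, 1; slopes of the chords Δ_i = (y_(i+1) - y_i)/h_i = 3, -3, 2.
  1·m_0 + 4·m_1 + 1·m_2 = 6(Δ_1 - Δ_0) = -36
  1·m_1 + 4·m_2 + 1·m_3 = 6(Δ_2 - Δ_1) = 30
Clamped end conditions give two more equations: 2h_0·m_0 + h_0·m_1 = 6(Δ_0 - S'(0)) = 33 and h_2·m_2 + 2h_2·m_3 = 6(S'(3) - Δ_2) = -18.
Solving: m_0 = 132/5, m_1 = -99/5, m_2 = 84/5, m_3 = -87/5.
On [2, 3], S'(x) = b_2 + 2c_2·(x - 2) + 3d_2·(x - 2)² with b_2 = Δ_2 - h_2(2m_2 + m_3)/6 = -7/10, c_2 = m_2/2 = 42/5, d_2 = (m_3 - m_2)/(6h_2) = -57/10. So S'(2) = -7/10.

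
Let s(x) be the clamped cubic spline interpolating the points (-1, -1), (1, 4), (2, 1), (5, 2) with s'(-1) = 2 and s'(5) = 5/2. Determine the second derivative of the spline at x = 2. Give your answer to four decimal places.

Let σ_i = s''(x_i). Step sizes h_i = 2, 1, 3; slopes of the chords Δ_i = (y_(i+1) - y_i)/h_i = 5/2, -3, 1/3.
  2·σ_0 + 6·σ_1 + 1·σ_2 = 6(Δ_1 - Δ_0) = -33
  1·σ_1 + 8·σ_2 + 3·σ_3 = 6(Δ_2 - Δ_1) = 20
Clamped end conditions give two more equations: 2h_0·σ_0 + h_0·σ_1 = 6(Δ_0 - s'(-1)) = 3 and h_2·σ_2 + 2h_2·σ_3 = 6(s'(5) - Δ_2) = 13.
Hence σ_0 = 95/21, σ_1 = -317/42, σ_2 = 68/21, σ_3 = 23/42.

3.2381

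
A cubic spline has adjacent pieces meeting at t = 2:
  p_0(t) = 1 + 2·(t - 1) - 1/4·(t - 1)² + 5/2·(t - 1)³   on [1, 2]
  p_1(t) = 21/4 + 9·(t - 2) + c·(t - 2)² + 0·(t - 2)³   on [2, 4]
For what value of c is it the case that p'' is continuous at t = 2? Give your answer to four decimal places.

7.2500

p_0''(t) = -1/2 + 15·(t - 1), so p_0''(2) = 29/2. On the right, p_1''(2) = 2c, so c = 29/4.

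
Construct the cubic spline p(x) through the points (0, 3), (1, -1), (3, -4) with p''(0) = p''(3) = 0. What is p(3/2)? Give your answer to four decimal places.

-2.2969

With M_i denoting the second derivative at x_i, h_i = 1, 2, and Δ_i = (y_(i+1) − y_i)/h_i = -4, -3/2:
  1·M_0 + 6·M_1 + 2·M_2 = 6(Δ_1 - Δ_0) = 15
Natural end conditions: M_0 = M_2 = 0.
Forward elimination and back-substitution give M_0 = 0, M_1 = 5/2, M_2 = 0.
On [1, 3], p(x) = -1 - 19/6·(x - 1) + 5/4·(x - 1)² - 5/24·(x - 1)³.
With (x - 1) = 1/2: p(3/2) = -147/64.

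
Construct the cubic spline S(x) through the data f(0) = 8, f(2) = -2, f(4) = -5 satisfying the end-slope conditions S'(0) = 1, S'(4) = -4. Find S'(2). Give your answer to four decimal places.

Put σ_i = S'' at the i-th knot. Here h = (2, 2) and Δ = (-5, -3/2), so the interior equations h_(i-1)·σ_(i-1) + 2(h_(i-1)+h_i)·σ_i + h_i·σ_(i+1) = 6(Δ_i − Δ_(i-1)) read
  2·σ_0 + 8·σ_1 + 2·σ_2 = 6(Δ_1 - Δ_0) = 21
Clamped end conditions give two more equations: 2h_0·σ_0 + h_0·σ_1 = 6(Δ_0 - S'(0)) = -36 and h_1·σ_1 + 2h_1·σ_2 = 6(S'(4) - Δ_1) = -15.
Solving: σ_0 = -103/8, σ_1 = 31/4, σ_2 = -61/8.
On [2, 4], S'(x) = b_1 + 2c_1·(x - 2) + 3d_1·(x - 2)² with b_1 = Δ_1 - h_1(2σ_1 + σ_2)/6 = -33/8, c_1 = σ_1/2 = 31/8, d_1 = (σ_2 - σ_1)/(6h_1) = -41/32. So S'(2) = -33/8.

-4.1250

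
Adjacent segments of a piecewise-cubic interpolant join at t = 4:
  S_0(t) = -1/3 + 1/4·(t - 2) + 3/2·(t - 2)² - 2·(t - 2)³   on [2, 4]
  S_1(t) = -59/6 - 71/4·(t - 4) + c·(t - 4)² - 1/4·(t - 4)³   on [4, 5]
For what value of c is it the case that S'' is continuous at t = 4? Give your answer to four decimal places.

S_0''(t) = 3 - 12·(t - 2), so S_0''(4) = -21. On the right, S_1''(4) = 2c, so c = -21/2.

-10.5000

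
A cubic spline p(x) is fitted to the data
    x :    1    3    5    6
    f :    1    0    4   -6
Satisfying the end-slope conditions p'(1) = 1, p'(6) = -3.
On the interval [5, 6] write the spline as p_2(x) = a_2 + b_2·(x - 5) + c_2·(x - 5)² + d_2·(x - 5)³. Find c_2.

-10

Write M_i for p''(x_i). With h_i = 2, 2, 1 and divided differences Δ_i = -1/2, 2, -10, the continuity of p' gives the tridiagonal system
  2·M_0 + 8·M_1 + 2·M_2 = 6(Δ_1 - Δ_0) = 15
  2·M_1 + 6·M_2 + 1·M_3 = 6(Δ_2 - Δ_1) = -72
Clamped end conditions give two more equations: 2h_0·M_0 + h_0·M_1 = 6(Δ_0 - p'(1)) = -9 and h_2·M_2 + 2h_2·M_3 = 6(p'(6) - Δ_2) = 42.
Forward elimination and back-substitution give M_0 = -13/2, M_1 = 17/2, M_2 = -20, M_3 = 31.
On [5, 6], with p_2(x) = a_2 + b_2·(x - 5) + c_2·(x - 5)² + d_2·(x - 5)³: c_2 = M_2/2 = -10, d_2 = (M_3 - M_2)/(6h_2) = 17/2, b_2 = Δ_2 - h_2(2M_2 + M_3)/6 = -17/2.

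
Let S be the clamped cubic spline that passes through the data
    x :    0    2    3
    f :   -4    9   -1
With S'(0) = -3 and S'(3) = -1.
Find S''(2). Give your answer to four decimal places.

Let σ_i = S''(x_i). Step sizes h_i = 2, 1; slopes of the chords Δ_i = (y_(i+1) - y_i)/h_i = 13/2, -10.
  2·σ_0 + 6·σ_1 + 1·σ_2 = 6(Δ_1 - Δ_0) = -99
Clamped end conditions give two more equations: 2h_0·σ_0 + h_0·σ_1 = 6(Δ_0 - S'(0)) = 57 and h_1·σ_1 + 2h_1·σ_2 = 6(S'(3) - Δ_1) = 54.
Solving: σ_0 = 377/12, σ_1 = -103/3, σ_2 = 265/6.

-34.3333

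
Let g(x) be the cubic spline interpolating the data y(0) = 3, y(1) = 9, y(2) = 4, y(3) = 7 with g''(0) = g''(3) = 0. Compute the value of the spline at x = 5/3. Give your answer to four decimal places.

5.6321

With M_i denoting the second derivative at x_i, h_i = 1, 1, 1, and Δ_i = (y_(i+1) − y_i)/h_i = 6, -5, 3:
  1·M_0 + 4·M_1 + 1·M_2 = 6(Δ_1 - Δ_0) = -66
  1·M_1 + 4·M_2 + 1·M_3 = 6(Δ_2 - Δ_1) = 48
Natural end conditions: M_0 = M_3 = 0.
Forward elimination and back-substitution give M_0 = 0, M_1 = -104/5, M_2 = 86/5, M_3 = 0.
On [1, 2], g(x) = 9 - 14/15·(x - 1) - 52/5·(x - 1)² + 19/3·(x - 1)³.
With (x - 1) = 2/3: g(5/3) = 2281/405.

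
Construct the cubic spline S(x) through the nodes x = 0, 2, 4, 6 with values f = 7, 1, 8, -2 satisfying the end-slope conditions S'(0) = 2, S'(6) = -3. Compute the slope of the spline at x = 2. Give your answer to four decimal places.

Let m_i = S''(x_i). Step sizes h_i = 2, 2, 2; slopes of the chords Δ_i = (y_(i+1) - y_i)/h_i = -3, 7/2, -5.
  2·m_0 + 8·m_1 + 2·m_2 = 6(Δ_1 - Δ_0) = 39
  2·m_1 + 8·m_2 + 2·m_3 = 6(Δ_2 - Δ_1) = -51
Clamped end conditions give two more equations: 2h_0·m_0 + h_0·m_1 = 6(Δ_0 - S'(0)) = -30 and h_2·m_2 + 2h_2·m_3 = 6(S'(6) - Δ_2) = 12.
Solving: m_0 = -389/30, m_1 = 164/15, m_2 = -169/15, m_3 = 259/30.
On [2, 4], S'(x) = b_1 + 2c_1·(x - 2) + 3d_1·(x - 2)² with b_1 = Δ_1 - h_1(2m_1 + m_2)/6 = -1/30, c_1 = m_1/2 = 82/15, d_1 = (m_2 - m_1)/(6h_1) = -37/20. So S'(2) = -1/30.

-0.0333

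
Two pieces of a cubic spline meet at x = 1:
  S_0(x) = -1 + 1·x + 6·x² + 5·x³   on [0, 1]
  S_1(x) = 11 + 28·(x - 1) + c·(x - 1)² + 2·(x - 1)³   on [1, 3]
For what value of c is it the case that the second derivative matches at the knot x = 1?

21

S_0''(x) = 12 + 30·x, so S_0''(1) = 42. On the right, S_1''(1) = 2c, so c = 21.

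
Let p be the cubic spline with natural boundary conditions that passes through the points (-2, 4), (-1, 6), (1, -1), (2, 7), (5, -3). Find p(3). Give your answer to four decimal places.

Let σ_i = p''(x_i). Step sizes h_i = 1, 2, 1, 3; slopes of the chords Δ_i = (y_(i+1) - y_i)/h_i = 2, -7/2, 8, -10/3.
  1·σ_0 + 6·σ_1 + 2·σ_2 = 6(Δ_1 - Δ_0) = -33
  2·σ_1 + 6·σ_2 + 1·σ_3 = 6(Δ_2 - Δ_1) = 69
  1·σ_2 + 8·σ_3 + 3·σ_4 = 6(Δ_3 - Δ_2) = -68
Natural end conditions: σ_0 = σ_4 = 0.
Solving the tridiagonal system: σ_0 = 0, σ_1 = -2791/250, σ_2 = 2124/125, σ_3 = -1328/125, σ_4 = 0.
On [2, 5], p(x) = 7 + 2734/375·(x - 2) - 664/125·(x - 2)² + 664/1125·(x - 2)³.
With (x - 2) = 1: p(3) = 2153/225.

9.5689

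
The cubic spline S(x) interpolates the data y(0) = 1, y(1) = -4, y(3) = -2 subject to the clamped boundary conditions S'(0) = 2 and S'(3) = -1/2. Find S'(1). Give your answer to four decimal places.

-5.0833

Let M_i = S''(x_i). Step sizes h_i = 1, 2; slopes of the chords Δ_i = (y_(i+1) - y_i)/h_i = -5, 1.
  1·M_0 + 6·M_1 + 2·M_2 = 6(Δ_1 - Δ_0) = 36
Clamped end conditions give two more equations: 2h_0·M_0 + h_0·M_1 = 6(Δ_0 - S'(0)) = -42 and h_1·M_1 + 2h_1·M_2 = 6(S'(3) - Δ_1) = -9.
Forward elimination and back-substitution give M_0 = -167/6, M_1 = 41/3, M_2 = -109/12.
On [1, 3], S'(x) = b_1 + 2c_1·(x - 1) + 3d_1·(x - 1)² with b_1 = Δ_1 - h_1(2M_1 + M_2)/6 = -61/12, c_1 = M_1/2 = 41/6, d_1 = (M_2 - M_1)/(6h_1) = -91/48. So S'(1) = -61/12.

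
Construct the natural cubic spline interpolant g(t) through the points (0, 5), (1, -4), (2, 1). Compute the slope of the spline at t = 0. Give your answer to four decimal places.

-12.5000

With M_i denoting the second derivative at x_i, h_i = 1, 1, and Δ_i = (y_(i+1) − y_i)/h_i = -9, 5:
  1·M_0 + 4·M_1 + 1·M_2 = 6(Δ_1 - Δ_0) = 84
Natural end conditions: M_0 = M_2 = 0.
Solving: M_0 = 0, M_1 = 21, M_2 = 0.
On [0, 1], g'(t) = b_0 + 2c_0·t + 3d_0·t² with b_0 = Δ_0 - h_0(2M_0 + M_1)/6 = -25/2, c_0 = M_0/2 = 0, d_0 = (M_1 - M_0)/(6h_0) = 7/2. So g'(0) = -25/2.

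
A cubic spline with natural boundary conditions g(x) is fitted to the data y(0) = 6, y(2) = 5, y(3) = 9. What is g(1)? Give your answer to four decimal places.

4.3750

Write σ_i for g''(x_i). With h_i = 2, 1 and divided differences Δ_i = -1/2, 4, the continuity of g' gives the tridiagonal system
  2·σ_0 + 6·σ_1 + 1·σ_2 = 6(Δ_1 - Δ_0) = 27
Natural end conditions: σ_0 = σ_2 = 0.
Forward elimination and back-substitution give σ_0 = 0, σ_1 = 9/2, σ_2 = 0.
On [0, 2], g(x) = 6 - 2·x + 0·x² + 3/8·x³.
With x = 1: g(1) = 35/8.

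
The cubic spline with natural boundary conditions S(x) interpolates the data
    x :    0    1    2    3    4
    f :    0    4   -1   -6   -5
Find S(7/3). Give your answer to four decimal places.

Write σ_i for S''(x_i). With h_i = 1, 1, 1, 1 and divided differences Δ_i = 4, -5, -5, 1, the continuity of S' gives the tridiagonal system
  1·σ_0 + 4·σ_1 + 1·σ_2 = 6(Δ_1 - Δ_0) = -54
  1·σ_1 + 4·σ_2 + 1·σ_3 = 6(Δ_2 - Δ_1) = 0
  1·σ_2 + 4·σ_3 + 1·σ_4 = 6(Δ_3 - Δ_2) = 36
Natural end conditions: σ_0 = σ_4 = 0.
Solving: σ_0 = 0, σ_1 = -387/28, σ_2 = 9/7, σ_3 = 243/28, σ_4 = 0.
On [2, 3], S(x) = -1 - 55/8·(x - 2) + 9/14·(x - 2)² + 69/56·(x - 2)³.
With (x - 2) = 1/3: S(7/3) = -200/63.

-3.1746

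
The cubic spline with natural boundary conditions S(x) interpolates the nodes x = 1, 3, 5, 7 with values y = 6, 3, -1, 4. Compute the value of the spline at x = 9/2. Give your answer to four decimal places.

Put σ_i = S'' at the i-th knot. Here h = (2, 2, 2) and Δ = (-3/2, -2, 5/2), so the interior equations h_(i-1)·σ_(i-1) + 2(h_(i-1)+h_i)·σ_i + h_i·σ_(i+1) = 6(Δ_i − Δ_(i-1)) read
  2·σ_0 + 8·σ_1 + 2·σ_2 = 6(Δ_1 - Δ_0) = -3
  2·σ_1 + 8·σ_2 + 2·σ_3 = 6(Δ_2 - Δ_1) = 27
Natural end conditions: σ_0 = σ_3 = 0.
Hence σ_0 = 0, σ_1 = -13/10, σ_2 = 37/10, σ_3 = 0.
On [3, 5], S(x) = 3 - 71/30·(x - 3) - 13/20·(x - 3)² + 5/12·(x - 3)³.
With (x - 3) = 3/2: S(9/2) = -97/160.

-0.6063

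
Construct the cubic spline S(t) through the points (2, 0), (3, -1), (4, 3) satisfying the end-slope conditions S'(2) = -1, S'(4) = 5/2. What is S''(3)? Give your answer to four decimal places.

11.5000

Put σ_i = S'' at the i-th knot. Here h = (1, 1) and Δ = (-1, 4), so the interior equations h_(i-1)·σ_(i-1) + 2(h_(i-1)+h_i)·σ_i + h_i·σ_(i+1) = 6(Δ_i − Δ_(i-1)) read
  1·σ_0 + 4·σ_1 + 1·σ_2 = 6(Δ_1 - Δ_0) = 30
Clamped end conditions give two more equations: 2h_0·σ_0 + h_0·σ_1 = 6(Δ_0 - S'(2)) = 0 and h_1·σ_1 + 2h_1·σ_2 = 6(S'(4) - Δ_1) = -9.
Hence σ_0 = -23/4, σ_1 = 23/2, σ_2 = -41/4.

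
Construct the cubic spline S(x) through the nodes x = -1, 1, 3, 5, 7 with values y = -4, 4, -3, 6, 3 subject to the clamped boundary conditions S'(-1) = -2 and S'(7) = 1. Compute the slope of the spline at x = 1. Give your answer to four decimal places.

With M_i denoting the second derivative at x_i, h_i = 2, 2, 2, 2, and Δ_i = (y_(i+1) − y_i)/h_i = 4, -7/2, 9/2, -3/2:
  2·M_0 + 8·M_1 + 2·M_2 = 6(Δ_1 - Δ_0) = -45
  2·M_1 + 8·M_2 + 2·M_3 = 6(Δ_2 - Δ_1) = 48
  2·M_2 + 8·M_3 + 2·M_4 = 6(Δ_3 - Δ_2) = -36
Clamped end conditions give two more equations: 2h_0·M_0 + h_0·M_1 = 6(Δ_0 - S'(-1)) = 36 and h_3·M_3 + 2h_3·M_4 = 6(S'(7) - Δ_3) = 15.
Forward elimination and back-substitution give M_0 = 1695/112, M_1 = -687/56, M_2 = 183/16, M_3 = -531/56, M_4 = 951/112.
On [1, 3], S'(x) = b_1 + 2c_1·(x - 1) + 3d_1·(x - 1)² with b_1 = Δ_1 - h_1(2M_1 + M_2)/6 = 97/112, c_1 = M_1/2 = -687/112, d_1 = (M_2 - M_1)/(6h_1) = 885/448. So S'(1) = 97/112.

0.8661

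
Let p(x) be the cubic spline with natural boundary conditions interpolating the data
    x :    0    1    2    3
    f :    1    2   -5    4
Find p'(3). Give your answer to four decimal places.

13.8000

Let M_i = p''(x_i). Step sizes h_i = 1, 1, 1; slopes of the chords Δ_i = (y_(i+1) - y_i)/h_i = 1, -7, 9.
  1·M_0 + 4·M_1 + 1·M_2 = 6(Δ_1 - Δ_0) = -48
  1·M_1 + 4·M_2 + 1·M_3 = 6(Δ_2 - Δ_1) = 96
Natural end conditions: M_0 = M_3 = 0.
Solving the tridiagonal system: M_0 = 0, M_1 = -96/5, M_2 = 144/5, M_3 = 0.
On [2, 3], p'(x) = b_2 + 2c_2·(x - 2) + 3d_2·(x - 2)² with b_2 = Δ_2 - h_2(2M_2 + M_3)/6 = -3/5, c_2 = M_2/2 = 72/5, d_2 = (M_3 - M_2)/(6h_2) = -24/5. So p'(3) = 69/5.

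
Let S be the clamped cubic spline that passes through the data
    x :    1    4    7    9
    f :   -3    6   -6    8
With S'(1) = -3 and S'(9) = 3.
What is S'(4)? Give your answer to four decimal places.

Let σ_i = S''(x_i). Step sizes h_i = 3, 3, 2; slopes of the chords Δ_i = (y_(i+1) - y_i)/h_i = 3, -4, 7.
  3·σ_0 + 12·σ_1 + 3·σ_2 = 6(Δ_1 - Δ_0) = -42
  3·σ_1 + 10·σ_2 + 2·σ_3 = 6(Δ_2 - Δ_1) = 66
Clamped end conditions give two more equations: 2h_0·σ_0 + h_0·σ_1 = 6(Δ_0 - S'(1)) = 36 and h_2·σ_2 + 2h_2·σ_3 = 6(S'(9) - Δ_2) = -24.
Solving the tridiagonal system: σ_0 = 200/19, σ_1 = -172/19, σ_2 = 222/19, σ_3 = -225/19.
On [4, 7], S'(x) = b_1 + 2c_1·(x - 4) + 3d_1·(x - 4)² with b_1 = Δ_1 - h_1(2σ_1 + σ_2)/6 = -15/19, c_1 = σ_1/2 = -86/19, d_1 = (σ_2 - σ_1)/(6h_1) = 197/171. So S'(4) = -15/19.

-0.7895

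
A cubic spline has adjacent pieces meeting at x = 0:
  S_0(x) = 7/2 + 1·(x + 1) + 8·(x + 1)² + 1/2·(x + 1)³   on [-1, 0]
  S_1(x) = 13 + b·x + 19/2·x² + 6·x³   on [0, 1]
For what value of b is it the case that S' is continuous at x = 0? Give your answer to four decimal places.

S_0'(x) = 1 + 16·(x + 1) + 3/2·(x + 1)², so S_0'(0) = 37/2. On the right, S_1'(0) = b, so b = 37/2.

18.5000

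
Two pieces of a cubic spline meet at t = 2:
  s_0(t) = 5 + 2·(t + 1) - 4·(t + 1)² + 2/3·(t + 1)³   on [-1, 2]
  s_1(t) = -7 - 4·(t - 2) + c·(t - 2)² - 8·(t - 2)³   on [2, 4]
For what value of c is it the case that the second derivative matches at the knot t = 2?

s_0''(t) = -8 + 4·(t + 1), so s_0''(2) = 4. On the right, s_1''(2) = 2c, so c = 2.

2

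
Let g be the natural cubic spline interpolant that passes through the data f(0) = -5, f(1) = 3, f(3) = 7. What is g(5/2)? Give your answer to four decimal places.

6.9375

Write m_i for g''(x_i). With h_i = 1, 2 and divided differences Δ_i = 8, 2, the continuity of g' gives the tridiagonal system
  1·m_0 + 6·m_1 + 2·m_2 = 6(Δ_1 - Δ_0) = -36
Natural end conditions: m_0 = m_2 = 0.
Solving: m_0 = 0, m_1 = -6, m_2 = 0.
On [1, 3], g(x) = 3 + 6·(x - 1) - 3·(x - 1)² + 1/2·(x - 1)³.
With (x - 1) = 3/2: g(5/2) = 111/16.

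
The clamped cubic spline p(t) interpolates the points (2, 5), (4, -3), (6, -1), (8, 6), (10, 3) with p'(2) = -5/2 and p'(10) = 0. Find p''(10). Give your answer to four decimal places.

Let m_i = p''(x_i). Step sizes h_i = 2, 2, 2, 2; slopes of the chords Δ_i = (y_(i+1) - y_i)/h_i = -4, 1, 7/2, -3/2.
  2·m_0 + 8·m_1 + 2·m_2 = 6(Δ_1 - Δ_0) = 30
  2·m_1 + 8·m_2 + 2·m_3 = 6(Δ_2 - Δ_1) = 15
  2·m_2 + 8·m_3 + 2·m_4 = 6(Δ_3 - Δ_2) = -30
Clamped end conditions give two more equations: 2h_0·m_0 + h_0·m_1 = 6(Δ_0 - p'(2)) = -9 and h_3·m_3 + 2h_3·m_4 = 6(p'(10) - Δ_3) = 9.
Hence m_0 = -493/112, m_1 = 241/56, m_2 = 35/16, m_3 = -311/56, m_4 = 563/112.

5.0268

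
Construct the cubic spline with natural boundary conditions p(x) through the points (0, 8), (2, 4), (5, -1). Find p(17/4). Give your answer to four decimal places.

Write m_i for p''(x_i). With h_i = 2, 3 and divided differences Δ_i = -2, -5/3, the continuity of p' gives the tridiagonal system
  2·m_0 + 10·m_1 + 3·m_2 = 6(Δ_1 - Δ_0) = 2
Natural end conditions: m_0 = m_2 = 0.
Forward elimination and back-substitution give m_0 = 0, m_1 = 1/5, m_2 = 0.
On [2, 5], p(x) = 4 - 28/15·(x - 2) + 1/10·(x - 2)² - 1/90·(x - 2)³.
With (x - 2) = 9/4: p(17/4) = 23/128.

0.1797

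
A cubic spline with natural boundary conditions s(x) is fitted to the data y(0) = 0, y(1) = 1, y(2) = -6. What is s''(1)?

With m_i denoting the second derivative at x_i, h_i = 1, 1, and Δ_i = (y_(i+1) − y_i)/h_i = 1, -7:
  1·m_0 + 4·m_1 + 1·m_2 = 6(Δ_1 - Δ_0) = -48
Natural end conditions: m_0 = m_2 = 0.
Hence m_0 = 0, m_1 = -12, m_2 = 0.

-12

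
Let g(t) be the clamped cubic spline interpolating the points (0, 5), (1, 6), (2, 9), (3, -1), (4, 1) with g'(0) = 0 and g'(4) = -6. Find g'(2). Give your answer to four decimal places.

Put σ_i = g'' at the i-th knot. Here h = (1, 1, 1, 1) and Δ = (1, 3, -10, 2), so the interior equations h_(i-1)·σ_(i-1) + 2(h_(i-1)+h_i)·σ_i + h_i·σ_(i+1) = 6(Δ_i − Δ_(i-1)) read
  1·σ_0 + 4·σ_1 + 1·σ_2 = 6(Δ_1 - Δ_0) = 12
  1·σ_1 + 4·σ_2 + 1·σ_3 = 6(Δ_2 - Δ_1) = -78
  1·σ_2 + 4·σ_3 + 1·σ_4 = 6(Δ_3 - Δ_2) = 72
Clamped end conditions give two more equations: 2h_0·σ_0 + h_0·σ_1 = 6(Δ_0 - g'(0)) = 6 and h_3·σ_3 + 2h_3·σ_4 = 6(g'(4) - Δ_3) = -48.
Forward elimination and back-substitution give σ_0 = -39/14, σ_1 = 81/7, σ_2 = -63/2, σ_3 = 255/7, σ_4 = -591/14.
On [2, 3], g'(t) = b_2 + 2c_2·(t - 2) + 3d_2·(t - 2)² with b_2 = Δ_2 - h_2(2σ_2 + σ_3)/6 = -39/7, c_2 = σ_2/2 = -63/4, d_2 = (σ_3 - σ_2)/(6h_2) = 317/28. So g'(2) = -39/7.

-5.5714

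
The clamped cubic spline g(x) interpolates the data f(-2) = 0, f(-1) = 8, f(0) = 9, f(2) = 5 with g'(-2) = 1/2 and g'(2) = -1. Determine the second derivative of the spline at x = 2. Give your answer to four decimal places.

1.7727

Put M_i = g'' at the i-th knot. Here h = (1, 1, 2) and Δ = (8, 1, -2), so the interior equations h_(i-1)·M_(i-1) + 2(h_(i-1)+h_i)·M_i + h_i·M_(i+1) = 6(Δ_i − Δ_(i-1)) read
  1·M_0 + 4·M_1 + 1·M_2 = 6(Δ_1 - Δ_0) = -42
  1·M_1 + 6·M_2 + 2·M_3 = 6(Δ_2 - Δ_1) = -18
Clamped end conditions give two more equations: 2h_0·M_0 + h_0·M_1 = 6(Δ_0 - g'(-2)) = 45 and h_2·M_2 + 2h_2·M_3 = 6(g'(2) - Δ_2) = 6.
Forward elimination and back-substitution give M_0 = 348/11, M_1 = -201/11, M_2 = -6/11, M_3 = 39/22.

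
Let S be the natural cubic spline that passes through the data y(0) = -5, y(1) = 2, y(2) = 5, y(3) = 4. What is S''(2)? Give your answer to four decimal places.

Write M_i for S''(x_i). With h_i = 1, 1, 1 and divided differences Δ_i = 7, 3, -1, the continuity of S' gives the tridiagonal system
  1·M_0 + 4·M_1 + 1·M_2 = 6(Δ_1 - Δ_0) = -24
  1·M_1 + 4·M_2 + 1·M_3 = 6(Δ_2 - Δ_1) = -24
Natural end conditions: M_0 = M_3 = 0.
Solving: M_0 = 0, M_1 = -24/5, M_2 = -24/5, M_3 = 0.

-4.8000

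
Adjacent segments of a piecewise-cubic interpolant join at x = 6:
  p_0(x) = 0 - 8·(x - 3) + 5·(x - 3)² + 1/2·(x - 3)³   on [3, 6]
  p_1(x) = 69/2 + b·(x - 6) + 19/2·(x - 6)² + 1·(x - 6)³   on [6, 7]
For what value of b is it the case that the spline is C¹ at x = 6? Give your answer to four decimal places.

35.5000

p_0'(x) = -8 + 10·(x - 3) + 3/2·(x - 3)², so p_0'(6) = 71/2. On the right, p_1'(6) = b, so b = 71/2.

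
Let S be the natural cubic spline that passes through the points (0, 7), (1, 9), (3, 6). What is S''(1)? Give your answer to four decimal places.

Let M_i = S''(x_i). Step sizes h_i = 1, 2; slopes of the chords Δ_i = (y_(i+1) - y_i)/h_i = 2, -3/2.
  1·M_0 + 6·M_1 + 2·M_2 = 6(Δ_1 - Δ_0) = -21
Natural end conditions: M_0 = M_2 = 0.
Solving the tridiagonal system: M_0 = 0, M_1 = -7/2, M_2 = 0.

-3.5000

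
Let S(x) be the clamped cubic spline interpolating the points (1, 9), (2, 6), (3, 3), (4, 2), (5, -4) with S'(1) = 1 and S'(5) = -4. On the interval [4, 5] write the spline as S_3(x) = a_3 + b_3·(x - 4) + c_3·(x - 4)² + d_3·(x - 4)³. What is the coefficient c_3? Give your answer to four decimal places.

Put m_i = S'' at the i-th knot. Here h = (1, 1, 1, 1) and Δ = (-3, -3, -1, -6), so the interior equations h_(i-1)·m_(i-1) + 2(h_(i-1)+h_i)·m_i + h_i·m_(i+1) = 6(Δ_i − Δ_(i-1)) read
  1·m_0 + 4·m_1 + 1·m_2 = 6(Δ_1 - Δ_0) = 0
  1·m_1 + 4·m_2 + 1·m_3 = 6(Δ_2 - Δ_1) = 12
  1·m_2 + 4·m_3 + 1·m_4 = 6(Δ_3 - Δ_2) = -30
Clamped end conditions give two more equations: 2h_0·m_0 + h_0·m_1 = 6(Δ_0 - S'(1)) = -24 and h_3·m_3 + 2h_3·m_4 = 6(S'(5) - Δ_3) = 12.
Solving: m_0 = -181/14, m_1 = 13/7, m_2 = 11/2, m_3 = -83/7, m_4 = 167/14.
On [4, 5], with S_3(x) = a_3 + b_3·(x - 4) + c_3·(x - 4)² + d_3·(x - 4)³: c_3 = m_3/2 = -83/14, d_3 = (m_4 - m_3)/(6h_3) = 111/28, b_3 = Δ_3 - h_3(2m_3 + m_4)/6 = -113/28.

-5.9286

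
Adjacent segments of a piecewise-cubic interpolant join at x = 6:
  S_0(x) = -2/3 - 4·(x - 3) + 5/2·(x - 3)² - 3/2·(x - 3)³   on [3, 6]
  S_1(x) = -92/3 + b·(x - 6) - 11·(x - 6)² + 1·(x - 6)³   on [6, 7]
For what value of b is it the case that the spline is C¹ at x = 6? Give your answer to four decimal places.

S_0'(x) = -4 + 5·(x - 3) - 9/2·(x - 3)², so S_0'(6) = -59/2. On the right, S_1'(6) = b, so b = -59/2.

-29.5000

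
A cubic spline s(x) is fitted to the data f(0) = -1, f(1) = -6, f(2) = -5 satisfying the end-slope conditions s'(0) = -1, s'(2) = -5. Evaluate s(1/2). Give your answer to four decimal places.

-3.4375

Write M_i for s''(x_i). With h_i = 1, 1 and divided differences Δ_i = -5, 1, the continuity of s' gives the tridiagonal system
  1·M_0 + 4·M_1 + 1·M_2 = 6(Δ_1 - Δ_0) = 36
Clamped end conditions give two more equations: 2h_0·M_0 + h_0·M_1 = 6(Δ_0 - s'(0)) = -24 and h_1·M_1 + 2h_1·M_2 = 6(s'(2) - Δ_1) = -36.
Forward elimination and back-substitution give M_0 = -23, M_1 = 22, M_2 = -29.
On [0, 1], s(x) = -1 - 1·x - 23/2·x² + 15/2·x³.
With x = 1/2: s(1/2) = -55/16.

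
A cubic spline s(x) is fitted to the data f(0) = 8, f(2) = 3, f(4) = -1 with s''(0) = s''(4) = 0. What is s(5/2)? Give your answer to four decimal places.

1.9180

Let M_i = s''(x_i). Step sizes h_i = 2, 2; slopes of the chords Δ_i = (y_(i+1) - y_i)/h_i = -5/2, -2.
  2·M_0 + 8·M_1 + 2·M_2 = 6(Δ_1 - Δ_0) = 3
Natural end conditions: M_0 = M_2 = 0.
Hence M_0 = 0, M_1 = 3/8, M_2 = 0.
On [2, 4], s(x) = 3 - 9/4·(x - 2) + 3/16·(x - 2)² - 1/32·(x - 2)³.
With (x - 2) = 1/2: s(5/2) = 491/256.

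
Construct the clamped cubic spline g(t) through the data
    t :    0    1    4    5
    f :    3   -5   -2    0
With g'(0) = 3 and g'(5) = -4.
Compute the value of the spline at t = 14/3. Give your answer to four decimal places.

0.4762

With σ_i denoting the second derivative at x_i, h_i = 1, 3, 1, and Δ_i = (y_(i+1) − y_i)/h_i = -8, 1, 2:
  1·σ_0 + 8·σ_1 + 3·σ_2 = 6(Δ_1 - Δ_0) = 54
  3·σ_1 + 8·σ_2 + 1·σ_3 = 6(Δ_2 - Δ_1) = 6
Clamped end conditions give two more equations: 2h_0·σ_0 + h_0·σ_1 = 6(Δ_0 - g'(0)) = -66 and h_2·σ_2 + 2h_2·σ_3 = 6(g'(5) - Δ_2) = -36.
Solving the tridiagonal system: σ_0 = -274/7, σ_1 = 86/7, σ_2 = -12/7, σ_3 = -120/7.
On [4, 5], g(t) = -2 + 38/7·(t - 4) - 6/7·(t - 4)² - 18/7·(t - 4)³.
With (t - 4) = 2/3: g(14/3) = 10/21.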